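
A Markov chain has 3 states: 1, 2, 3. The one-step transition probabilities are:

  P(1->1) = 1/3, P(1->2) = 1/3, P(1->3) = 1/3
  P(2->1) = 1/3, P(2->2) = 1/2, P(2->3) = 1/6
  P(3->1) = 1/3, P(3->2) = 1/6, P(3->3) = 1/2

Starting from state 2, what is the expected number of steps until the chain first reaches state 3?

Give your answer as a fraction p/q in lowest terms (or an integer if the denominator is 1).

Answer: 9/2

Derivation:
Let h_i = expected steps to first reach 3 from state i.
Boundary: h_3 = 0.
First-step equations for the other states:
  h_1 = 1 + 1/3*h_1 + 1/3*h_2 + 1/3*h_3
  h_2 = 1 + 1/3*h_1 + 1/2*h_2 + 1/6*h_3

Substituting h_3 = 0 and rearranging gives the linear system (I - Q) h = 1:
  [2/3, -1/3] . (h_1, h_2) = 1
  [-1/3, 1/2] . (h_1, h_2) = 1

Solving yields:
  h_1 = 15/4
  h_2 = 9/2

Starting state is 2, so the expected hitting time is h_2 = 9/2.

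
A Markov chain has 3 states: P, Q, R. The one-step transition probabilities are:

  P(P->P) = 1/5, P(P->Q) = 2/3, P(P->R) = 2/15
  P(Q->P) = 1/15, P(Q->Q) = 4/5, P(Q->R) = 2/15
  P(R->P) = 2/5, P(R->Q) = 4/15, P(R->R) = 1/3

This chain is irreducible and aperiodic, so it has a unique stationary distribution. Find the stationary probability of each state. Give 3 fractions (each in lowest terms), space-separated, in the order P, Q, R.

The stationary distribution satisfies pi = pi * P, i.e.:
  pi_P = 1/5*pi_P + 1/15*pi_Q + 2/5*pi_R
  pi_Q = 2/3*pi_P + 4/5*pi_Q + 4/15*pi_R
  pi_R = 2/15*pi_P + 2/15*pi_Q + 1/3*pi_R
with normalization: pi_P + pi_Q + pi_R = 1.

Using the first 2 balance equations plus normalization, the linear system A*pi = b is:
  [-4/5, 1/15, 2/5] . pi = 0
  [2/3, -1/5, 4/15] . pi = 0
  [1, 1, 1] . pi = 1

Solving yields:
  pi_P = 11/78
  pi_Q = 9/13
  pi_R = 1/6

Verification (pi * P):
  11/78*1/5 + 9/13*1/15 + 1/6*2/5 = 11/78 = pi_P  (ok)
  11/78*2/3 + 9/13*4/5 + 1/6*4/15 = 9/13 = pi_Q  (ok)
  11/78*2/15 + 9/13*2/15 + 1/6*1/3 = 1/6 = pi_R  (ok)

Answer: 11/78 9/13 1/6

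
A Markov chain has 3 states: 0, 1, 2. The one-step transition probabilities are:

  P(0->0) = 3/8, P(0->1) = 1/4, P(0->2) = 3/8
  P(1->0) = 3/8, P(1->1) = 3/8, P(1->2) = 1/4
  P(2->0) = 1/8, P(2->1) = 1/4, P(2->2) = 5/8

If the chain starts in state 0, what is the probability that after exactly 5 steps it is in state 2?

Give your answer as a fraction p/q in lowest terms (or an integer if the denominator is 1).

Answer: 7409/16384

Derivation:
Computing P^5 by repeated multiplication:
P^1 =
  0: [3/8, 1/4, 3/8]
  1: [3/8, 3/8, 1/4]
  2: [1/8, 1/4, 5/8]
P^2 =
  0: [9/32, 9/32, 7/16]
  1: [5/16, 19/64, 25/64]
  2: [7/32, 9/32, 1/2]
P^3 =
  0: [17/64, 73/256, 115/256]
  1: [71/256, 147/512, 223/512]
  2: [1/4, 73/256, 119/256]
P^4 =
  0: [269/1024, 585/2048, 925/2048]
  1: [545/2048, 1171/4096, 1835/4096]
  2: [265/1024, 585/2048, 933/2048]
P^5 =
  0: [2147/8192, 4681/16384, 7409/16384]
  1: [4309/16384, 9363/32768, 14787/32768]
  2: [2139/8192, 4681/16384, 7425/16384]

(P^5)[0 -> 2] = 7409/16384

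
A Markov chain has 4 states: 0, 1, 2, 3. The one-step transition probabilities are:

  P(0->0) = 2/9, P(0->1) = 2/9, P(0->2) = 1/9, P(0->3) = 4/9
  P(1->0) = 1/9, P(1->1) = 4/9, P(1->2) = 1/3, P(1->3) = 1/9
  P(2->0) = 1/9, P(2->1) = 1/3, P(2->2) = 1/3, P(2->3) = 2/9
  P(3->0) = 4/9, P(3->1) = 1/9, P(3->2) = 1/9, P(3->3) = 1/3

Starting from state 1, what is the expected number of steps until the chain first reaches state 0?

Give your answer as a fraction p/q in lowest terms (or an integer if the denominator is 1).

Answer: 585/101

Derivation:
Let h_i = expected steps to first reach 0 from state i.
Boundary: h_0 = 0.
First-step equations for the other states:
  h_1 = 1 + 1/9*h_0 + 4/9*h_1 + 1/3*h_2 + 1/9*h_3
  h_2 = 1 + 1/9*h_0 + 1/3*h_1 + 1/3*h_2 + 2/9*h_3
  h_3 = 1 + 4/9*h_0 + 1/9*h_1 + 1/9*h_2 + 1/3*h_3

Substituting h_0 = 0 and rearranging gives the linear system (I - Q) h = 1:
  [5/9, -1/3, -1/9] . (h_1, h_2, h_3) = 1
  [-1/3, 2/3, -2/9] . (h_1, h_2, h_3) = 1
  [-1/9, -1/9, 2/3] . (h_1, h_2, h_3) = 1

Solving yields:
  h_1 = 585/101
  h_2 = 558/101
  h_3 = 342/101

Starting state is 1, so the expected hitting time is h_1 = 585/101.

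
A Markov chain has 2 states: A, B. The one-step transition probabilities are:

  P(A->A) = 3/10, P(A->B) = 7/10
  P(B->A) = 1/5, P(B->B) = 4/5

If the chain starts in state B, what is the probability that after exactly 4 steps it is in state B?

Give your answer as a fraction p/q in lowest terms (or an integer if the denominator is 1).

Computing P^4 by repeated multiplication:
P^1 =
  A: [3/10, 7/10]
  B: [1/5, 4/5]
P^2 =
  A: [23/100, 77/100]
  B: [11/50, 39/50]
P^3 =
  A: [223/1000, 777/1000]
  B: [111/500, 389/500]
P^4 =
  A: [2223/10000, 7777/10000]
  B: [1111/5000, 3889/5000]

(P^4)[B -> B] = 3889/5000

Answer: 3889/5000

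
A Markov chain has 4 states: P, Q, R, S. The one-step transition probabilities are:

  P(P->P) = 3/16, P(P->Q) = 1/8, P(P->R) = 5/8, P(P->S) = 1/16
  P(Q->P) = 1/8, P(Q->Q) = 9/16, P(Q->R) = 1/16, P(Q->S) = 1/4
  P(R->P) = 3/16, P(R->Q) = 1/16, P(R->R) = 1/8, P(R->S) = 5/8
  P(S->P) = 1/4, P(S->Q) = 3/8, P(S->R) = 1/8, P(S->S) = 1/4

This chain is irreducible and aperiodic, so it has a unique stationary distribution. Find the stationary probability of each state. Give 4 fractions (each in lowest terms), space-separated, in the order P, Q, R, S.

The stationary distribution satisfies pi = pi * P, i.e.:
  pi_P = 3/16*pi_P + 1/8*pi_Q + 3/16*pi_R + 1/4*pi_S
  pi_Q = 1/8*pi_P + 9/16*pi_Q + 1/16*pi_R + 3/8*pi_S
  pi_R = 5/8*pi_P + 1/16*pi_Q + 1/8*pi_R + 1/8*pi_S
  pi_S = 1/16*pi_P + 1/4*pi_Q + 5/8*pi_R + 1/4*pi_S
with normalization: pi_P + pi_Q + pi_R + pi_S = 1.

Using the first 3 balance equations plus normalization, the linear system A*pi = b is:
  [-13/16, 1/8, 3/16, 1/4] . pi = 0
  [1/8, -7/16, 1/16, 3/8] . pi = 0
  [5/8, 1/16, -7/8, 1/8] . pi = 0
  [1, 1, 1, 1] . pi = 1

Solving yields:
  pi_P = 620/3351
  pi_Q = 1102/3351
  pi_R = 220/1117
  pi_S = 323/1117

Verification (pi * P):
  620/3351*3/16 + 1102/3351*1/8 + 220/1117*3/16 + 323/1117*1/4 = 620/3351 = pi_P  (ok)
  620/3351*1/8 + 1102/3351*9/16 + 220/1117*1/16 + 323/1117*3/8 = 1102/3351 = pi_Q  (ok)
  620/3351*5/8 + 1102/3351*1/16 + 220/1117*1/8 + 323/1117*1/8 = 220/1117 = pi_R  (ok)
  620/3351*1/16 + 1102/3351*1/4 + 220/1117*5/8 + 323/1117*1/4 = 323/1117 = pi_S  (ok)

Answer: 620/3351 1102/3351 220/1117 323/1117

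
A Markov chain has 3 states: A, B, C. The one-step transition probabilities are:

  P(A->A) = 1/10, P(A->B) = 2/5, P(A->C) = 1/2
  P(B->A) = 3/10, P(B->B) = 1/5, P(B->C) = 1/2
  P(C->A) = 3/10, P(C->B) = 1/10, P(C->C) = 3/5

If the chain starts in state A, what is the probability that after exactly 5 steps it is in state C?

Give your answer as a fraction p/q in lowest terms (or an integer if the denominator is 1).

Computing P^5 by repeated multiplication:
P^1 =
  A: [1/10, 2/5, 1/2]
  B: [3/10, 1/5, 1/2]
  C: [3/10, 1/10, 3/5]
P^2 =
  A: [7/25, 17/100, 11/20]
  B: [6/25, 21/100, 11/20]
  C: [6/25, 1/5, 14/25]
P^3 =
  A: [61/250, 201/1000, 111/200]
  B: [63/250, 193/1000, 111/200]
  C: [63/250, 24/125, 139/250]
P^4 =
  A: [157/625, 1933/10000, 1111/2000]
  B: [156/625, 1949/10000, 1111/2000]
  C: [156/625, 487/2500, 1389/2500]
P^5 =
  A: [1561/6250, 19469/100000, 11111/20000]
  B: [1563/6250, 19437/100000, 11111/20000]
  C: [1563/6250, 4859/25000, 13889/25000]

(P^5)[A -> C] = 11111/20000

Answer: 11111/20000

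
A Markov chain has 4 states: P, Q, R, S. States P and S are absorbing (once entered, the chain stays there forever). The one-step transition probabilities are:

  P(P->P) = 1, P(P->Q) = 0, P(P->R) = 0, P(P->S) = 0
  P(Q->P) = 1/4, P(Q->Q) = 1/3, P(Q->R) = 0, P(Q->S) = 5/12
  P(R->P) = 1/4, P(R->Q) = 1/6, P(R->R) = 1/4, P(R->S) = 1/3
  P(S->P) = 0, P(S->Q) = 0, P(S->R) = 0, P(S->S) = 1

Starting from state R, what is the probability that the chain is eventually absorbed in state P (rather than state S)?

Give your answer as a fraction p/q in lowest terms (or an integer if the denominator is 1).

Let a_i = P(absorbed in P | start in state i).
Boundary conditions: a_P = 1, a_S = 0.
For each transient state i, a_i = sum_j P(i->j) * a_j:
  a_Q = 1/4*a_P + 1/3*a_Q + 0*a_R + 5/12*a_S
  a_R = 1/4*a_P + 1/6*a_Q + 1/4*a_R + 1/3*a_S

Substituting a_P = 1 and a_S = 0, rearrange to (I - Q) a = r where r[i] = P(i -> P):
  [2/3, 0] . (a_Q, a_R) = 1/4
  [-1/6, 3/4] . (a_Q, a_R) = 1/4

Solving yields:
  a_Q = 3/8
  a_R = 5/12

Starting state is R, so the absorption probability is a_R = 5/12.

Answer: 5/12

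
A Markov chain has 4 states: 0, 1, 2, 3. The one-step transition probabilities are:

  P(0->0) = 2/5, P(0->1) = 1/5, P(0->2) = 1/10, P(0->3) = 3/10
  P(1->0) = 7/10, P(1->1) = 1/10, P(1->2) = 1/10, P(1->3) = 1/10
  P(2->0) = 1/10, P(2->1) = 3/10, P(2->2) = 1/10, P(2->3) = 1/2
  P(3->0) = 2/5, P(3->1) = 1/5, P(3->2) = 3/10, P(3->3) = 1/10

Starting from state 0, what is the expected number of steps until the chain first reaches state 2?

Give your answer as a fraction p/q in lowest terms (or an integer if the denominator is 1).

Let h_i = expected steps to first reach 2 from state i.
Boundary: h_2 = 0.
First-step equations for the other states:
  h_0 = 1 + 2/5*h_0 + 1/5*h_1 + 1/10*h_2 + 3/10*h_3
  h_1 = 1 + 7/10*h_0 + 1/10*h_1 + 1/10*h_2 + 1/10*h_3
  h_3 = 1 + 2/5*h_0 + 1/5*h_1 + 3/10*h_2 + 1/10*h_3

Substituting h_2 = 0 and rearranging gives the linear system (I - Q) h = 1:
  [3/5, -1/5, -3/10] . (h_0, h_1, h_3) = 1
  [-7/10, 9/10, -1/10] . (h_0, h_1, h_3) = 1
  [-2/5, -1/5, 9/10] . (h_0, h_1, h_3) = 1

Solving yields:
  h_0 = 132/19
  h_1 = 136/19
  h_3 = 110/19

Starting state is 0, so the expected hitting time is h_0 = 132/19.

Answer: 132/19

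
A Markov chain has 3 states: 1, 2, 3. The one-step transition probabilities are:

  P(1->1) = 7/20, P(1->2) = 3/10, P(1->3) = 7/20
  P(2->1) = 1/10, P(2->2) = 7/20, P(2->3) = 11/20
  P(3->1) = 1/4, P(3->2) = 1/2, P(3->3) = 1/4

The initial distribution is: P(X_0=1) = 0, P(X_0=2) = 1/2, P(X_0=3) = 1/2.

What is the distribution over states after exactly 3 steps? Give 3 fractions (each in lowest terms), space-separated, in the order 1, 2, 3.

Answer: 3363/16000 1277/3200 1563/4000

Derivation:
Propagating the distribution step by step (d_{t+1} = d_t * P):
d_0 = (1=0, 2=1/2, 3=1/2)
  d_1[1] = 0*7/20 + 1/2*1/10 + 1/2*1/4 = 7/40
  d_1[2] = 0*3/10 + 1/2*7/20 + 1/2*1/2 = 17/40
  d_1[3] = 0*7/20 + 1/2*11/20 + 1/2*1/4 = 2/5
d_1 = (1=7/40, 2=17/40, 3=2/5)
  d_2[1] = 7/40*7/20 + 17/40*1/10 + 2/5*1/4 = 163/800
  d_2[2] = 7/40*3/10 + 17/40*7/20 + 2/5*1/2 = 321/800
  d_2[3] = 7/40*7/20 + 17/40*11/20 + 2/5*1/4 = 79/200
d_2 = (1=163/800, 2=321/800, 3=79/200)
  d_3[1] = 163/800*7/20 + 321/800*1/10 + 79/200*1/4 = 3363/16000
  d_3[2] = 163/800*3/10 + 321/800*7/20 + 79/200*1/2 = 1277/3200
  d_3[3] = 163/800*7/20 + 321/800*11/20 + 79/200*1/4 = 1563/4000
d_3 = (1=3363/16000, 2=1277/3200, 3=1563/4000)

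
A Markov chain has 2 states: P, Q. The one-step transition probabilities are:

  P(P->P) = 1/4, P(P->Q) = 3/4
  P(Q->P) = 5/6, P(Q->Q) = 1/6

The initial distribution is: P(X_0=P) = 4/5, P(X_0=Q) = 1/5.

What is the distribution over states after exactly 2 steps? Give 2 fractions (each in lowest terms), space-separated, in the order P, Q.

Propagating the distribution step by step (d_{t+1} = d_t * P):
d_0 = (P=4/5, Q=1/5)
  d_1[P] = 4/5*1/4 + 1/5*5/6 = 11/30
  d_1[Q] = 4/5*3/4 + 1/5*1/6 = 19/30
d_1 = (P=11/30, Q=19/30)
  d_2[P] = 11/30*1/4 + 19/30*5/6 = 223/360
  d_2[Q] = 11/30*3/4 + 19/30*1/6 = 137/360
d_2 = (P=223/360, Q=137/360)

Answer: 223/360 137/360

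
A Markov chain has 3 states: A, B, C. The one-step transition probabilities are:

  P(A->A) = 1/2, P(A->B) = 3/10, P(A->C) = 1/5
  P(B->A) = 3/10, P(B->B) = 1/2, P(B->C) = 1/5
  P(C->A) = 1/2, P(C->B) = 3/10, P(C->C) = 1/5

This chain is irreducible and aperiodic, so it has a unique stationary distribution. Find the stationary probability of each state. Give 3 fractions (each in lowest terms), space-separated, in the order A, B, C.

The stationary distribution satisfies pi = pi * P, i.e.:
  pi_A = 1/2*pi_A + 3/10*pi_B + 1/2*pi_C
  pi_B = 3/10*pi_A + 1/2*pi_B + 3/10*pi_C
  pi_C = 1/5*pi_A + 1/5*pi_B + 1/5*pi_C
with normalization: pi_A + pi_B + pi_C = 1.

Using the first 2 balance equations plus normalization, the linear system A*pi = b is:
  [-1/2, 3/10, 1/2] . pi = 0
  [3/10, -1/2, 3/10] . pi = 0
  [1, 1, 1] . pi = 1

Solving yields:
  pi_A = 17/40
  pi_B = 3/8
  pi_C = 1/5

Verification (pi * P):
  17/40*1/2 + 3/8*3/10 + 1/5*1/2 = 17/40 = pi_A  (ok)
  17/40*3/10 + 3/8*1/2 + 1/5*3/10 = 3/8 = pi_B  (ok)
  17/40*1/5 + 3/8*1/5 + 1/5*1/5 = 1/5 = pi_C  (ok)

Answer: 17/40 3/8 1/5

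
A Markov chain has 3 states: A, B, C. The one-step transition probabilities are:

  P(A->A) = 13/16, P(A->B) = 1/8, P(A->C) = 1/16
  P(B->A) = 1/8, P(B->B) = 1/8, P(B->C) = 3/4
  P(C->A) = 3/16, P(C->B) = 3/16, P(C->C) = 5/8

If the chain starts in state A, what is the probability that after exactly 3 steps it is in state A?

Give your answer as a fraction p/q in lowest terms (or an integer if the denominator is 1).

Computing P^3 by repeated multiplication:
P^1 =
  A: [13/16, 1/8, 1/16]
  B: [1/8, 1/8, 3/4]
  C: [3/16, 3/16, 5/8]
P^2 =
  A: [11/16, 33/256, 47/256]
  B: [33/128, 11/64, 73/128]
  C: [75/256, 21/128, 139/256]
P^3 =
  A: [2495/4096, 559/4096, 521/2048]
  B: [173/512, 329/2048, 1027/2048]
  C: [369/1024, 651/4096, 1969/4096]

(P^3)[A -> A] = 2495/4096

Answer: 2495/4096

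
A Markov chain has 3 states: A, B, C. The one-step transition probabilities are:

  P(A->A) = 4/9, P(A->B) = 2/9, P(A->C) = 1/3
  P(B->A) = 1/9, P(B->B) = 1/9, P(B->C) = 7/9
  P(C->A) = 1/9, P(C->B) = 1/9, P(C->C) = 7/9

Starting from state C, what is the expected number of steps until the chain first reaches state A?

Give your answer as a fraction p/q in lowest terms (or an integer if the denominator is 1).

Let h_i = expected steps to first reach A from state i.
Boundary: h_A = 0.
First-step equations for the other states:
  h_B = 1 + 1/9*h_A + 1/9*h_B + 7/9*h_C
  h_C = 1 + 1/9*h_A + 1/9*h_B + 7/9*h_C

Substituting h_A = 0 and rearranging gives the linear system (I - Q) h = 1:
  [8/9, -7/9] . (h_B, h_C) = 1
  [-1/9, 2/9] . (h_B, h_C) = 1

Solving yields:
  h_B = 9
  h_C = 9

Starting state is C, so the expected hitting time is h_C = 9.

Answer: 9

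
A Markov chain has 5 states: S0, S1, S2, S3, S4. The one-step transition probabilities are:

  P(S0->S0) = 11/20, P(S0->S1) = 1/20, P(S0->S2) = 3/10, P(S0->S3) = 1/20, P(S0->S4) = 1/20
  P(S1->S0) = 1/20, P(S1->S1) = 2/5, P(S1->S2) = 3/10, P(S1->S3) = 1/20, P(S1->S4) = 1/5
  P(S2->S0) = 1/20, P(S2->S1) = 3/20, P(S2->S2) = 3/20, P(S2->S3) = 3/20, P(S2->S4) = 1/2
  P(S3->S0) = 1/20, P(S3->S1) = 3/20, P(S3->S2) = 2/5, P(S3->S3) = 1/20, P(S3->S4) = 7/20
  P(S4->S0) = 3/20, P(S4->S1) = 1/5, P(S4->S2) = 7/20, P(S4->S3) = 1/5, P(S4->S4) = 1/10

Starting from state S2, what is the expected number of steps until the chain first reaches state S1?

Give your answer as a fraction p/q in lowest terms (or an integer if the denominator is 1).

Answer: 65740/9779

Derivation:
Let h_i = expected steps to first reach S1 from state i.
Boundary: h_S1 = 0.
First-step equations for the other states:
  h_S0 = 1 + 11/20*h_S0 + 1/20*h_S1 + 3/10*h_S2 + 1/20*h_S3 + 1/20*h_S4
  h_S2 = 1 + 1/20*h_S0 + 3/20*h_S1 + 3/20*h_S2 + 3/20*h_S3 + 1/2*h_S4
  h_S3 = 1 + 1/20*h_S0 + 3/20*h_S1 + 2/5*h_S2 + 1/20*h_S3 + 7/20*h_S4
  h_S4 = 1 + 3/20*h_S0 + 1/5*h_S1 + 7/20*h_S2 + 1/5*h_S3 + 1/10*h_S4

Substituting h_S1 = 0 and rearranging gives the linear system (I - Q) h = 1:
  [9/20, -3/10, -1/20, -1/20] . (h_S0, h_S2, h_S3, h_S4) = 1
  [-1/20, 17/20, -3/20, -1/2] . (h_S0, h_S2, h_S3, h_S4) = 1
  [-1/20, -2/5, 19/20, -7/20] . (h_S0, h_S2, h_S3, h_S4) = 1
  [-3/20, -7/20, -1/5, 9/10] . (h_S0, h_S2, h_S3, h_S4) = 1

Solving yields:
  h_S0 = 80040/9779
  h_S2 = 65740/9779
  h_S3 = 65920/9779
  h_S4 = 64420/9779

Starting state is S2, so the expected hitting time is h_S2 = 65740/9779.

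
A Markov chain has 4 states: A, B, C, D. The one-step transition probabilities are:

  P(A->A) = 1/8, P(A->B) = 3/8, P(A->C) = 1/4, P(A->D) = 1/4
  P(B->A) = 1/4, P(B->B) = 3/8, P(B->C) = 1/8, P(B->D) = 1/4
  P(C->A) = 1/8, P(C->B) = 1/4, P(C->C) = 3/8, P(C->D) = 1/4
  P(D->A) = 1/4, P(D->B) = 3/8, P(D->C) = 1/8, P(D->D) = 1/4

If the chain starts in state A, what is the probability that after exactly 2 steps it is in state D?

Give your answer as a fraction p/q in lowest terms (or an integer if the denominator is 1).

Answer: 1/4

Derivation:
Computing P^2 by repeated multiplication:
P^1 =
  A: [1/8, 3/8, 1/4, 1/4]
  B: [1/4, 3/8, 1/8, 1/4]
  C: [1/8, 1/4, 3/8, 1/4]
  D: [1/4, 3/8, 1/8, 1/4]
P^2 =
  A: [13/64, 11/32, 13/64, 1/4]
  B: [13/64, 23/64, 3/16, 1/4]
  C: [3/16, 21/64, 15/64, 1/4]
  D: [13/64, 23/64, 3/16, 1/4]

(P^2)[A -> D] = 1/4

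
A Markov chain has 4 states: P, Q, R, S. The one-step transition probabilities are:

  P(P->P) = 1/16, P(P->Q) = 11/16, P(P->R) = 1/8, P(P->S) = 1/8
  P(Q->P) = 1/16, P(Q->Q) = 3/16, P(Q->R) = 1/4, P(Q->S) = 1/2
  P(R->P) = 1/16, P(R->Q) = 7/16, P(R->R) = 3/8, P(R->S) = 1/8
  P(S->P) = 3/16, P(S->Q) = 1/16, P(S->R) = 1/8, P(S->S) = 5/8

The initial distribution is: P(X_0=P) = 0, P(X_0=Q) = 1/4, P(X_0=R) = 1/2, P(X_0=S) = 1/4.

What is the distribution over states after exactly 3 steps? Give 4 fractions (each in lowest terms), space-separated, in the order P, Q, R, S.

Propagating the distribution step by step (d_{t+1} = d_t * P):
d_0 = (P=0, Q=1/4, R=1/2, S=1/4)
  d_1[P] = 0*1/16 + 1/4*1/16 + 1/2*1/16 + 1/4*3/16 = 3/32
  d_1[Q] = 0*11/16 + 1/4*3/16 + 1/2*7/16 + 1/4*1/16 = 9/32
  d_1[R] = 0*1/8 + 1/4*1/4 + 1/2*3/8 + 1/4*1/8 = 9/32
  d_1[S] = 0*1/8 + 1/4*1/2 + 1/2*1/8 + 1/4*5/8 = 11/32
d_1 = (P=3/32, Q=9/32, R=9/32, S=11/32)
  d_2[P] = 3/32*1/16 + 9/32*1/16 + 9/32*1/16 + 11/32*3/16 = 27/256
  d_2[Q] = 3/32*11/16 + 9/32*3/16 + 9/32*7/16 + 11/32*1/16 = 67/256
  d_2[R] = 3/32*1/8 + 9/32*1/4 + 9/32*3/8 + 11/32*1/8 = 59/256
  d_2[S] = 3/32*1/8 + 9/32*1/2 + 9/32*1/8 + 11/32*5/8 = 103/256
d_2 = (P=27/256, Q=67/256, R=59/256, S=103/256)
  d_3[P] = 27/256*1/16 + 67/256*1/16 + 59/256*1/16 + 103/256*3/16 = 231/2048
  d_3[Q] = 27/256*11/16 + 67/256*3/16 + 59/256*7/16 + 103/256*1/16 = 507/2048
  d_3[R] = 27/256*1/8 + 67/256*1/4 + 59/256*3/8 + 103/256*1/8 = 441/2048
  d_3[S] = 27/256*1/8 + 67/256*1/2 + 59/256*1/8 + 103/256*5/8 = 869/2048
d_3 = (P=231/2048, Q=507/2048, R=441/2048, S=869/2048)

Answer: 231/2048 507/2048 441/2048 869/2048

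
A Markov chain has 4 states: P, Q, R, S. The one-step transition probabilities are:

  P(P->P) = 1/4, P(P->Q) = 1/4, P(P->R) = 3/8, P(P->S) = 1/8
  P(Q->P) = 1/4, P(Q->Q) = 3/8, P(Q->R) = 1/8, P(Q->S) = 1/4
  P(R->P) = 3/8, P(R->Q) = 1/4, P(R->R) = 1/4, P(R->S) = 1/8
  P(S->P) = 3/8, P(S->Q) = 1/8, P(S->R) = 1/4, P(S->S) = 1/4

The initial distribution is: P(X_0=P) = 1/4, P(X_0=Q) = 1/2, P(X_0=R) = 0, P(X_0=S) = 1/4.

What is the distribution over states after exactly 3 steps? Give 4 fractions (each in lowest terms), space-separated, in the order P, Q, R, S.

Answer: 39/128 265/1024 131/512 185/1024

Derivation:
Propagating the distribution step by step (d_{t+1} = d_t * P):
d_0 = (P=1/4, Q=1/2, R=0, S=1/4)
  d_1[P] = 1/4*1/4 + 1/2*1/4 + 0*3/8 + 1/4*3/8 = 9/32
  d_1[Q] = 1/4*1/4 + 1/2*3/8 + 0*1/4 + 1/4*1/8 = 9/32
  d_1[R] = 1/4*3/8 + 1/2*1/8 + 0*1/4 + 1/4*1/4 = 7/32
  d_1[S] = 1/4*1/8 + 1/2*1/4 + 0*1/8 + 1/4*1/4 = 7/32
d_1 = (P=9/32, Q=9/32, R=7/32, S=7/32)
  d_2[P] = 9/32*1/4 + 9/32*1/4 + 7/32*3/8 + 7/32*3/8 = 39/128
  d_2[Q] = 9/32*1/4 + 9/32*3/8 + 7/32*1/4 + 7/32*1/8 = 33/128
  d_2[R] = 9/32*3/8 + 9/32*1/8 + 7/32*1/4 + 7/32*1/4 = 1/4
  d_2[S] = 9/32*1/8 + 9/32*1/4 + 7/32*1/8 + 7/32*1/4 = 3/16
d_2 = (P=39/128, Q=33/128, R=1/4, S=3/16)
  d_3[P] = 39/128*1/4 + 33/128*1/4 + 1/4*3/8 + 3/16*3/8 = 39/128
  d_3[Q] = 39/128*1/4 + 33/128*3/8 + 1/4*1/4 + 3/16*1/8 = 265/1024
  d_3[R] = 39/128*3/8 + 33/128*1/8 + 1/4*1/4 + 3/16*1/4 = 131/512
  d_3[S] = 39/128*1/8 + 33/128*1/4 + 1/4*1/8 + 3/16*1/4 = 185/1024
d_3 = (P=39/128, Q=265/1024, R=131/512, S=185/1024)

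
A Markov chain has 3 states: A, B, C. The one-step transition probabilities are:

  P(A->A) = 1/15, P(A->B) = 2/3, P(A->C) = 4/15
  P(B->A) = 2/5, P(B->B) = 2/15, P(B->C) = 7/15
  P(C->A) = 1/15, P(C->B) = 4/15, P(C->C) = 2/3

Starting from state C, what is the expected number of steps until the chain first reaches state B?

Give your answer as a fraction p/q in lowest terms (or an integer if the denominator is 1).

Let h_i = expected steps to first reach B from state i.
Boundary: h_B = 0.
First-step equations for the other states:
  h_A = 1 + 1/15*h_A + 2/3*h_B + 4/15*h_C
  h_C = 1 + 1/15*h_A + 4/15*h_B + 2/3*h_C

Substituting h_B = 0 and rearranging gives the linear system (I - Q) h = 1:
  [14/15, -4/15] . (h_A, h_C) = 1
  [-1/15, 1/3] . (h_A, h_C) = 1

Solving yields:
  h_A = 45/22
  h_C = 75/22

Starting state is C, so the expected hitting time is h_C = 75/22.

Answer: 75/22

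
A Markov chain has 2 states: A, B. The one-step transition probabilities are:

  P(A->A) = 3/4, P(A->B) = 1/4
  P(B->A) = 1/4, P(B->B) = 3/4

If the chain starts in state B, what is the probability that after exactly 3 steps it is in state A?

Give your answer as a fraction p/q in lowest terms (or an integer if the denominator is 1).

Computing P^3 by repeated multiplication:
P^1 =
  A: [3/4, 1/4]
  B: [1/4, 3/4]
P^2 =
  A: [5/8, 3/8]
  B: [3/8, 5/8]
P^3 =
  A: [9/16, 7/16]
  B: [7/16, 9/16]

(P^3)[B -> A] = 7/16

Answer: 7/16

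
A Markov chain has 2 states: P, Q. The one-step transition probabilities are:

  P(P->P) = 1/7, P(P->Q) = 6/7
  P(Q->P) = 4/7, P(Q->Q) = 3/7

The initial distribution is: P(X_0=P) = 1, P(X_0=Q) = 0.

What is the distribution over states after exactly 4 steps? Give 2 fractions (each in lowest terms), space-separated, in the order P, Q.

Answer: 1009/2401 1392/2401

Derivation:
Propagating the distribution step by step (d_{t+1} = d_t * P):
d_0 = (P=1, Q=0)
  d_1[P] = 1*1/7 + 0*4/7 = 1/7
  d_1[Q] = 1*6/7 + 0*3/7 = 6/7
d_1 = (P=1/7, Q=6/7)
  d_2[P] = 1/7*1/7 + 6/7*4/7 = 25/49
  d_2[Q] = 1/7*6/7 + 6/7*3/7 = 24/49
d_2 = (P=25/49, Q=24/49)
  d_3[P] = 25/49*1/7 + 24/49*4/7 = 121/343
  d_3[Q] = 25/49*6/7 + 24/49*3/7 = 222/343
d_3 = (P=121/343, Q=222/343)
  d_4[P] = 121/343*1/7 + 222/343*4/7 = 1009/2401
  d_4[Q] = 121/343*6/7 + 222/343*3/7 = 1392/2401
d_4 = (P=1009/2401, Q=1392/2401)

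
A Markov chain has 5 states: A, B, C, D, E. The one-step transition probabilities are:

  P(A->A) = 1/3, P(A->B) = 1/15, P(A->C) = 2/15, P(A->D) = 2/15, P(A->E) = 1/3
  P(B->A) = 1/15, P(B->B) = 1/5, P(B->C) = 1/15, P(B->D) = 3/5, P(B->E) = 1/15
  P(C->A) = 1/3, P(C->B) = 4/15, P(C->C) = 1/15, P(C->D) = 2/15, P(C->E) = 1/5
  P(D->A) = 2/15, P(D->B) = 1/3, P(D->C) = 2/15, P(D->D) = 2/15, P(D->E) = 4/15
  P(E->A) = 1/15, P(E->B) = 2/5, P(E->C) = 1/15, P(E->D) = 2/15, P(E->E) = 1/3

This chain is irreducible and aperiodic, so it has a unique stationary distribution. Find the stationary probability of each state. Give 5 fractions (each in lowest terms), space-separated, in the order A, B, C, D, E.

Answer: 1349/9086 347/1298 426/4543 335/1298 2111/9086

Derivation:
The stationary distribution satisfies pi = pi * P, i.e.:
  pi_A = 1/3*pi_A + 1/15*pi_B + 1/3*pi_C + 2/15*pi_D + 1/15*pi_E
  pi_B = 1/15*pi_A + 1/5*pi_B + 4/15*pi_C + 1/3*pi_D + 2/5*pi_E
  pi_C = 2/15*pi_A + 1/15*pi_B + 1/15*pi_C + 2/15*pi_D + 1/15*pi_E
  pi_D = 2/15*pi_A + 3/5*pi_B + 2/15*pi_C + 2/15*pi_D + 2/15*pi_E
  pi_E = 1/3*pi_A + 1/15*pi_B + 1/5*pi_C + 4/15*pi_D + 1/3*pi_E
with normalization: pi_A + pi_B + pi_C + pi_D + pi_E = 1.

Using the first 4 balance equations plus normalization, the linear system A*pi = b is:
  [-2/3, 1/15, 1/3, 2/15, 1/15] . pi = 0
  [1/15, -4/5, 4/15, 1/3, 2/5] . pi = 0
  [2/15, 1/15, -14/15, 2/15, 1/15] . pi = 0
  [2/15, 3/5, 2/15, -13/15, 2/15] . pi = 0
  [1, 1, 1, 1, 1] . pi = 1

Solving yields:
  pi_A = 1349/9086
  pi_B = 347/1298
  pi_C = 426/4543
  pi_D = 335/1298
  pi_E = 2111/9086

Verification (pi * P):
  1349/9086*1/3 + 347/1298*1/15 + 426/4543*1/3 + 335/1298*2/15 + 2111/9086*1/15 = 1349/9086 = pi_A  (ok)
  1349/9086*1/15 + 347/1298*1/5 + 426/4543*4/15 + 335/1298*1/3 + 2111/9086*2/5 = 347/1298 = pi_B  (ok)
  1349/9086*2/15 + 347/1298*1/15 + 426/4543*1/15 + 335/1298*2/15 + 2111/9086*1/15 = 426/4543 = pi_C  (ok)
  1349/9086*2/15 + 347/1298*3/5 + 426/4543*2/15 + 335/1298*2/15 + 2111/9086*2/15 = 335/1298 = pi_D  (ok)
  1349/9086*1/3 + 347/1298*1/15 + 426/4543*1/5 + 335/1298*4/15 + 2111/9086*1/3 = 2111/9086 = pi_E  (ok)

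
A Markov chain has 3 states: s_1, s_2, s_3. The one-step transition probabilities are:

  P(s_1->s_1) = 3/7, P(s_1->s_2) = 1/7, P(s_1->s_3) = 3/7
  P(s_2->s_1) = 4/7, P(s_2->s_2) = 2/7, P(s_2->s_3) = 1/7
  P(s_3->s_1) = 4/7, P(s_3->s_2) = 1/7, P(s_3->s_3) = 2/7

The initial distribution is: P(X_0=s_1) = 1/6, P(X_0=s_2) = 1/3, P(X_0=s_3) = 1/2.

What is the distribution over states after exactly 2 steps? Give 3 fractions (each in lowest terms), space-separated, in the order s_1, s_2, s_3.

Propagating the distribution step by step (d_{t+1} = d_t * P):
d_0 = (s_1=1/6, s_2=1/3, s_3=1/2)
  d_1[s_1] = 1/6*3/7 + 1/3*4/7 + 1/2*4/7 = 23/42
  d_1[s_2] = 1/6*1/7 + 1/3*2/7 + 1/2*1/7 = 4/21
  d_1[s_3] = 1/6*3/7 + 1/3*1/7 + 1/2*2/7 = 11/42
d_1 = (s_1=23/42, s_2=4/21, s_3=11/42)
  d_2[s_1] = 23/42*3/7 + 4/21*4/7 + 11/42*4/7 = 145/294
  d_2[s_2] = 23/42*1/7 + 4/21*2/7 + 11/42*1/7 = 25/147
  d_2[s_3] = 23/42*3/7 + 4/21*1/7 + 11/42*2/7 = 33/98
d_2 = (s_1=145/294, s_2=25/147, s_3=33/98)

Answer: 145/294 25/147 33/98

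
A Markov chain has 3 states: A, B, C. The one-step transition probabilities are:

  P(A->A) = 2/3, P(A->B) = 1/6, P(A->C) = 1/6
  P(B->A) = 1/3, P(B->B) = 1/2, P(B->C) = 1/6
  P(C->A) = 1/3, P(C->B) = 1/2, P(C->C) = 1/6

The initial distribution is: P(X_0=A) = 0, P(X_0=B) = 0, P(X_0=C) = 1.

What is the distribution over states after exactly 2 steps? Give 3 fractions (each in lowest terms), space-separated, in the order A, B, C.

Propagating the distribution step by step (d_{t+1} = d_t * P):
d_0 = (A=0, B=0, C=1)
  d_1[A] = 0*2/3 + 0*1/3 + 1*1/3 = 1/3
  d_1[B] = 0*1/6 + 0*1/2 + 1*1/2 = 1/2
  d_1[C] = 0*1/6 + 0*1/6 + 1*1/6 = 1/6
d_1 = (A=1/3, B=1/2, C=1/6)
  d_2[A] = 1/3*2/3 + 1/2*1/3 + 1/6*1/3 = 4/9
  d_2[B] = 1/3*1/6 + 1/2*1/2 + 1/6*1/2 = 7/18
  d_2[C] = 1/3*1/6 + 1/2*1/6 + 1/6*1/6 = 1/6
d_2 = (A=4/9, B=7/18, C=1/6)

Answer: 4/9 7/18 1/6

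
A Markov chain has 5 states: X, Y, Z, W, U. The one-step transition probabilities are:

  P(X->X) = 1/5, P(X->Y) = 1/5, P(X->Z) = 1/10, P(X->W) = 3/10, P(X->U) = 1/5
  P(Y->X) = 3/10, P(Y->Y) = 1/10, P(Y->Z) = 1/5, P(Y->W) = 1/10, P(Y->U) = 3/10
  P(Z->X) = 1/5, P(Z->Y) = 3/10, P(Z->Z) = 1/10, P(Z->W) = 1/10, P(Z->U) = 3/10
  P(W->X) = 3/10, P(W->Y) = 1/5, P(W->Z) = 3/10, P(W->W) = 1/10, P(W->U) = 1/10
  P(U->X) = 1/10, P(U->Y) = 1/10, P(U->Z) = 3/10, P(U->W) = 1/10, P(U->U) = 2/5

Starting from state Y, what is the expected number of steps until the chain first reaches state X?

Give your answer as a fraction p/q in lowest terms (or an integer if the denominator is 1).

Let h_i = expected steps to first reach X from state i.
Boundary: h_X = 0.
First-step equations for the other states:
  h_Y = 1 + 3/10*h_X + 1/10*h_Y + 1/5*h_Z + 1/10*h_W + 3/10*h_U
  h_Z = 1 + 1/5*h_X + 3/10*h_Y + 1/10*h_Z + 1/10*h_W + 3/10*h_U
  h_W = 1 + 3/10*h_X + 1/5*h_Y + 3/10*h_Z + 1/10*h_W + 1/10*h_U
  h_U = 1 + 1/10*h_X + 1/10*h_Y + 3/10*h_Z + 1/10*h_W + 2/5*h_U

Substituting h_X = 0 and rearranging gives the linear system (I - Q) h = 1:
  [9/10, -1/5, -1/10, -3/10] . (h_Y, h_Z, h_W, h_U) = 1
  [-3/10, 9/10, -1/10, -3/10] . (h_Y, h_Z, h_W, h_U) = 1
  [-1/5, -3/10, 9/10, -1/10] . (h_Y, h_Z, h_W, h_U) = 1
  [-1/10, -3/10, -1/10, 3/5] . (h_Y, h_Z, h_W, h_U) = 1

Solving yields:
  h_Y = 9900/2137
  h_Z = 10800/2137
  h_W = 9530/2137
  h_U = 12200/2137

Starting state is Y, so the expected hitting time is h_Y = 9900/2137.

Answer: 9900/2137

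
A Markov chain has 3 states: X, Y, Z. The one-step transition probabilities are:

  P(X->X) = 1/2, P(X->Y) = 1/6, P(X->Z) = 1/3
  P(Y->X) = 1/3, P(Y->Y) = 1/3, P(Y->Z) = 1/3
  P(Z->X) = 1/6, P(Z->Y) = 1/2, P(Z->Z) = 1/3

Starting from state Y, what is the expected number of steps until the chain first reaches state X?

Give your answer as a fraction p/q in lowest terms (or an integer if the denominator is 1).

Answer: 18/5

Derivation:
Let h_i = expected steps to first reach X from state i.
Boundary: h_X = 0.
First-step equations for the other states:
  h_Y = 1 + 1/3*h_X + 1/3*h_Y + 1/3*h_Z
  h_Z = 1 + 1/6*h_X + 1/2*h_Y + 1/3*h_Z

Substituting h_X = 0 and rearranging gives the linear system (I - Q) h = 1:
  [2/3, -1/3] . (h_Y, h_Z) = 1
  [-1/2, 2/3] . (h_Y, h_Z) = 1

Solving yields:
  h_Y = 18/5
  h_Z = 21/5

Starting state is Y, so the expected hitting time is h_Y = 18/5.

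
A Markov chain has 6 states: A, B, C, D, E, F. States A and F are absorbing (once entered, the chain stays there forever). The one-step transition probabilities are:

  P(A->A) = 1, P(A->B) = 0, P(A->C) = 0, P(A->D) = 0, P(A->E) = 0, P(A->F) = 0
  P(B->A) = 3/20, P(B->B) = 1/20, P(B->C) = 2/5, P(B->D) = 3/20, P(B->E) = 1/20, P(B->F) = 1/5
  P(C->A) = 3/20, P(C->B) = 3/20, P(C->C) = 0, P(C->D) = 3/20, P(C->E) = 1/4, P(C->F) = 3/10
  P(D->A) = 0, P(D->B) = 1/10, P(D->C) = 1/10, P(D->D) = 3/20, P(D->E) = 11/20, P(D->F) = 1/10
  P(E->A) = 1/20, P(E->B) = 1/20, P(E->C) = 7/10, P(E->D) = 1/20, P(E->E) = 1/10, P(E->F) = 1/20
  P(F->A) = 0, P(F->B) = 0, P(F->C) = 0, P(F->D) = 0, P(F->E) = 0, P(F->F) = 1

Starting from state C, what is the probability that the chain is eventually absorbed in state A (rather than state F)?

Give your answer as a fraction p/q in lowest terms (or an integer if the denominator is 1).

Let a_i = P(absorbed in A | start in state i).
Boundary conditions: a_A = 1, a_F = 0.
For each transient state i, a_i = sum_j P(i->j) * a_j:
  a_B = 3/20*a_A + 1/20*a_B + 2/5*a_C + 3/20*a_D + 1/20*a_E + 1/5*a_F
  a_C = 3/20*a_A + 3/20*a_B + 0*a_C + 3/20*a_D + 1/4*a_E + 3/10*a_F
  a_D = 0*a_A + 1/10*a_B + 1/10*a_C + 3/20*a_D + 11/20*a_E + 1/10*a_F
  a_E = 1/20*a_A + 1/20*a_B + 7/10*a_C + 1/20*a_D + 1/10*a_E + 1/20*a_F

Substituting a_A = 1 and a_F = 0, rearrange to (I - Q) a = r where r[i] = P(i -> A):
  [19/20, -2/5, -3/20, -1/20] . (a_B, a_C, a_D, a_E) = 3/20
  [-3/20, 1, -3/20, -1/4] . (a_B, a_C, a_D, a_E) = 3/20
  [-1/10, -1/10, 17/20, -11/20] . (a_B, a_C, a_D, a_E) = 0
  [-1/20, -7/10, -1/20, 9/10] . (a_B, a_C, a_D, a_E) = 1/20

Solving yields:
  a_B = 5967/16046
  a_C = 11033/32092
  a_D = 2551/8023
  a_E = 5797/16046

Starting state is C, so the absorption probability is a_C = 11033/32092.

Answer: 11033/32092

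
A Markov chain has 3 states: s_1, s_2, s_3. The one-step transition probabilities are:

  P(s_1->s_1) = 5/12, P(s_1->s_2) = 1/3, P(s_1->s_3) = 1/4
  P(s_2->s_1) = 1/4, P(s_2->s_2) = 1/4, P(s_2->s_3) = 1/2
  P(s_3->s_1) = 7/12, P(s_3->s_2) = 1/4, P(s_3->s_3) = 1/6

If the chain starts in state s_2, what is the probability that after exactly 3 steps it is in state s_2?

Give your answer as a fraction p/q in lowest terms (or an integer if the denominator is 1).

Computing P^3 by repeated multiplication:
P^1 =
  s_1: [5/12, 1/3, 1/4]
  s_2: [1/4, 1/4, 1/2]
  s_3: [7/12, 1/4, 1/6]
P^2 =
  s_1: [29/72, 41/144, 5/16]
  s_2: [11/24, 13/48, 13/48]
  s_3: [29/72, 43/144, 43/144]
P^3 =
  s_1: [91/216, 245/864, 85/288]
  s_2: [5/12, 83/288, 85/288]
  s_3: [5/12, 245/864, 259/864]

(P^3)[s_2 -> s_2] = 83/288

Answer: 83/288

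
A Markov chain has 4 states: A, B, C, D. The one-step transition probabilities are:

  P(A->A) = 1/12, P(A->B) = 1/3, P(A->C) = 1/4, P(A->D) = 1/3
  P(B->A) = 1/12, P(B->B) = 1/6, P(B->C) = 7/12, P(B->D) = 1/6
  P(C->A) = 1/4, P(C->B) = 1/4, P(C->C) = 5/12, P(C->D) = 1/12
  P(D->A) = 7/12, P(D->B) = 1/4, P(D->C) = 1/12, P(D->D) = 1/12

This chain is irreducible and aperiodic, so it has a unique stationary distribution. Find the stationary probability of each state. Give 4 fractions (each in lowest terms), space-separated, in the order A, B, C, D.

Answer: 115/512 127/512 47/128 41/256

Derivation:
The stationary distribution satisfies pi = pi * P, i.e.:
  pi_A = 1/12*pi_A + 1/12*pi_B + 1/4*pi_C + 7/12*pi_D
  pi_B = 1/3*pi_A + 1/6*pi_B + 1/4*pi_C + 1/4*pi_D
  pi_C = 1/4*pi_A + 7/12*pi_B + 5/12*pi_C + 1/12*pi_D
  pi_D = 1/3*pi_A + 1/6*pi_B + 1/12*pi_C + 1/12*pi_D
with normalization: pi_A + pi_B + pi_C + pi_D = 1.

Using the first 3 balance equations plus normalization, the linear system A*pi = b is:
  [-11/12, 1/12, 1/4, 7/12] . pi = 0
  [1/3, -5/6, 1/4, 1/4] . pi = 0
  [1/4, 7/12, -7/12, 1/12] . pi = 0
  [1, 1, 1, 1] . pi = 1

Solving yields:
  pi_A = 115/512
  pi_B = 127/512
  pi_C = 47/128
  pi_D = 41/256

Verification (pi * P):
  115/512*1/12 + 127/512*1/12 + 47/128*1/4 + 41/256*7/12 = 115/512 = pi_A  (ok)
  115/512*1/3 + 127/512*1/6 + 47/128*1/4 + 41/256*1/4 = 127/512 = pi_B  (ok)
  115/512*1/4 + 127/512*7/12 + 47/128*5/12 + 41/256*1/12 = 47/128 = pi_C  (ok)
  115/512*1/3 + 127/512*1/6 + 47/128*1/12 + 41/256*1/12 = 41/256 = pi_D  (ok)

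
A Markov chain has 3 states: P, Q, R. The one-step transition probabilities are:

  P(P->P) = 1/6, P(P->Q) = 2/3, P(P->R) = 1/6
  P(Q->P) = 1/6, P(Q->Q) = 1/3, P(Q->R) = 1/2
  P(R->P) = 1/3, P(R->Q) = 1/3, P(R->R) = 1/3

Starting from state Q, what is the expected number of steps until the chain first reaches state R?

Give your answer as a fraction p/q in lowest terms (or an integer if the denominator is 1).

Let h_i = expected steps to first reach R from state i.
Boundary: h_R = 0.
First-step equations for the other states:
  h_P = 1 + 1/6*h_P + 2/3*h_Q + 1/6*h_R
  h_Q = 1 + 1/6*h_P + 1/3*h_Q + 1/2*h_R

Substituting h_R = 0 and rearranging gives the linear system (I - Q) h = 1:
  [5/6, -2/3] . (h_P, h_Q) = 1
  [-1/6, 2/3] . (h_P, h_Q) = 1

Solving yields:
  h_P = 3
  h_Q = 9/4

Starting state is Q, so the expected hitting time is h_Q = 9/4.

Answer: 9/4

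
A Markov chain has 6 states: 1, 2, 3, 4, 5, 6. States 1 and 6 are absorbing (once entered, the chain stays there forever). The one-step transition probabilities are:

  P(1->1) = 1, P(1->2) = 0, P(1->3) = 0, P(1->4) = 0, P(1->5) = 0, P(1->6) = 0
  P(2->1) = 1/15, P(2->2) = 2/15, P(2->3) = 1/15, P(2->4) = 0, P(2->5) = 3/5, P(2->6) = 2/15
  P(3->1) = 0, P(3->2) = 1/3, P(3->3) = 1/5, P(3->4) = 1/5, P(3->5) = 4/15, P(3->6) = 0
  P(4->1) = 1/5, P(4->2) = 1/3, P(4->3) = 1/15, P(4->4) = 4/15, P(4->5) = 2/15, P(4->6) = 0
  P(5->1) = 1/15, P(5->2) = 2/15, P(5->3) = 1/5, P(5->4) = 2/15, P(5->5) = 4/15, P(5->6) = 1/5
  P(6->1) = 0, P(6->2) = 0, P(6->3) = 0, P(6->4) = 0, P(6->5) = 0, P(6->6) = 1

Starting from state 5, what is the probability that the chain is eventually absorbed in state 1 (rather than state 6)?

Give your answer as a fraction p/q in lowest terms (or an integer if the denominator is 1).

Answer: 3480/9497

Derivation:
Let a_i = P(absorbed in 1 | start in state i).
Boundary conditions: a_1 = 1, a_6 = 0.
For each transient state i, a_i = sum_j P(i->j) * a_j:
  a_2 = 1/15*a_1 + 2/15*a_2 + 1/15*a_3 + 0*a_4 + 3/5*a_5 + 2/15*a_6
  a_3 = 0*a_1 + 1/3*a_2 + 1/5*a_3 + 1/5*a_4 + 4/15*a_5 + 0*a_6
  a_4 = 1/5*a_1 + 1/3*a_2 + 1/15*a_3 + 4/15*a_4 + 2/15*a_5 + 0*a_6
  a_5 = 1/15*a_1 + 2/15*a_2 + 1/5*a_3 + 2/15*a_4 + 4/15*a_5 + 1/5*a_6

Substituting a_1 = 1 and a_6 = 0, rearrange to (I - Q) a = r where r[i] = P(i -> 1):
  [13/15, -1/15, 0, -3/5] . (a_2, a_3, a_4, a_5) = 1/15
  [-1/3, 4/5, -1/5, -4/15] . (a_2, a_3, a_4, a_5) = 0
  [-1/3, -1/15, 11/15, -2/15] . (a_2, a_3, a_4, a_5) = 1/5
  [-2/15, -1/5, -2/15, 11/15] . (a_2, a_3, a_4, a_5) = 1/15

Solving yields:
  a_2 = 3438/9497
  a_3 = 3877/9497
  a_4 = 5138/9497
  a_5 = 3480/9497

Starting state is 5, so the absorption probability is a_5 = 3480/9497.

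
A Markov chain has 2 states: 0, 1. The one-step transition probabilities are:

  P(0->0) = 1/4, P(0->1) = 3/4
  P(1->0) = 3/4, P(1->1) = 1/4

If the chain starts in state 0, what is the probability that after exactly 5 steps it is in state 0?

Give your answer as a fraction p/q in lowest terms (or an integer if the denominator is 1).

Computing P^5 by repeated multiplication:
P^1 =
  0: [1/4, 3/4]
  1: [3/4, 1/4]
P^2 =
  0: [5/8, 3/8]
  1: [3/8, 5/8]
P^3 =
  0: [7/16, 9/16]
  1: [9/16, 7/16]
P^4 =
  0: [17/32, 15/32]
  1: [15/32, 17/32]
P^5 =
  0: [31/64, 33/64]
  1: [33/64, 31/64]

(P^5)[0 -> 0] = 31/64

Answer: 31/64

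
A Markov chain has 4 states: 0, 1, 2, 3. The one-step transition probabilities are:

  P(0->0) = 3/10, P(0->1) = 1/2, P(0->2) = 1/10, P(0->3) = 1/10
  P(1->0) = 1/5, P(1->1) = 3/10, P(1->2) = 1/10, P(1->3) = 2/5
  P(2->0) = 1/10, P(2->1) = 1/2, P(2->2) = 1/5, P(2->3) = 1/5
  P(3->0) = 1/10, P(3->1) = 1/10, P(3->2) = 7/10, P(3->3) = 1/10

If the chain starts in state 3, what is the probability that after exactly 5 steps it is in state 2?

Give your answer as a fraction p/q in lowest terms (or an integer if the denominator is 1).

Computing P^5 by repeated multiplication:
P^1 =
  0: [3/10, 1/2, 1/10, 1/10]
  1: [1/5, 3/10, 1/10, 2/5]
  2: [1/10, 1/2, 1/5, 1/5]
  3: [1/10, 1/10, 7/10, 1/10]
P^2 =
  0: [21/100, 9/25, 17/100, 13/50]
  1: [17/100, 7/25, 7/20, 1/5]
  2: [17/100, 8/25, 6/25, 27/100]
  3: [13/100, 11/25, 23/100, 1/5]
P^3 =
  0: [89/500, 81/250, 273/1000, 9/40]
  1: [81/500, 91/250, 51/200, 219/1000]
  2: [83/500, 41/125, 143/500, 11/50]
  3: [17/100, 83/250, 243/1000, 51/200]
P^4 =
  0: [21/125, 863/2500, 2623/10000, 449/2000]
  1: [211/1250, 849/2500, 2569/10000, 2347/10000]
  2: [83/500, 433/1250, 1303/5000, 227/1000]
  3: [209/1250, 829/2500, 2773/10000, 2239/10000]
P^5 =
  0: [4203/25000, 8529/25000, 26093/100000, 22979/100000]
  1: [4193/25000, 1691/5000, 26651/100000, 22757/100000]
  2: [1049/6250, 4249/12500, 13113/50000, 11499/50000]
  3: [833/5000, 8603/25000, 26207/100000, 22721/100000]

(P^5)[3 -> 2] = 26207/100000

Answer: 26207/100000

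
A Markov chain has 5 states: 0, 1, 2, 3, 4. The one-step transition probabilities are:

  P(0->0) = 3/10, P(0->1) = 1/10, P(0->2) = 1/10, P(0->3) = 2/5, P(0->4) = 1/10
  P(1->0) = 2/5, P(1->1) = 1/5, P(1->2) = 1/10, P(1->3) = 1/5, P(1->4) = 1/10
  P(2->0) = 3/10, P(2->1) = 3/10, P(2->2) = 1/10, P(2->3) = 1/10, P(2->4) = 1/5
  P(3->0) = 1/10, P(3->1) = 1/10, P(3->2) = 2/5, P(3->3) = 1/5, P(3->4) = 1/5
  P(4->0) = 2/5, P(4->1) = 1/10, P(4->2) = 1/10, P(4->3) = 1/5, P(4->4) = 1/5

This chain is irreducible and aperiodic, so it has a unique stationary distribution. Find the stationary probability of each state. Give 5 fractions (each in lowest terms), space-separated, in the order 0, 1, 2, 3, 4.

Answer: 339/1199 179/1199 206/1199 287/1199 188/1199

Derivation:
The stationary distribution satisfies pi = pi * P, i.e.:
  pi_0 = 3/10*pi_0 + 2/5*pi_1 + 3/10*pi_2 + 1/10*pi_3 + 2/5*pi_4
  pi_1 = 1/10*pi_0 + 1/5*pi_1 + 3/10*pi_2 + 1/10*pi_3 + 1/10*pi_4
  pi_2 = 1/10*pi_0 + 1/10*pi_1 + 1/10*pi_2 + 2/5*pi_3 + 1/10*pi_4
  pi_3 = 2/5*pi_0 + 1/5*pi_1 + 1/10*pi_2 + 1/5*pi_3 + 1/5*pi_4
  pi_4 = 1/10*pi_0 + 1/10*pi_1 + 1/5*pi_2 + 1/5*pi_3 + 1/5*pi_4
with normalization: pi_0 + pi_1 + pi_2 + pi_3 + pi_4 = 1.

Using the first 4 balance equations plus normalization, the linear system A*pi = b is:
  [-7/10, 2/5, 3/10, 1/10, 2/5] . pi = 0
  [1/10, -4/5, 3/10, 1/10, 1/10] . pi = 0
  [1/10, 1/10, -9/10, 2/5, 1/10] . pi = 0
  [2/5, 1/5, 1/10, -4/5, 1/5] . pi = 0
  [1, 1, 1, 1, 1] . pi = 1

Solving yields:
  pi_0 = 339/1199
  pi_1 = 179/1199
  pi_2 = 206/1199
  pi_3 = 287/1199
  pi_4 = 188/1199

Verification (pi * P):
  339/1199*3/10 + 179/1199*2/5 + 206/1199*3/10 + 287/1199*1/10 + 188/1199*2/5 = 339/1199 = pi_0  (ok)
  339/1199*1/10 + 179/1199*1/5 + 206/1199*3/10 + 287/1199*1/10 + 188/1199*1/10 = 179/1199 = pi_1  (ok)
  339/1199*1/10 + 179/1199*1/10 + 206/1199*1/10 + 287/1199*2/5 + 188/1199*1/10 = 206/1199 = pi_2  (ok)
  339/1199*2/5 + 179/1199*1/5 + 206/1199*1/10 + 287/1199*1/5 + 188/1199*1/5 = 287/1199 = pi_3  (ok)
  339/1199*1/10 + 179/1199*1/10 + 206/1199*1/5 + 287/1199*1/5 + 188/1199*1/5 = 188/1199 = pi_4  (ok)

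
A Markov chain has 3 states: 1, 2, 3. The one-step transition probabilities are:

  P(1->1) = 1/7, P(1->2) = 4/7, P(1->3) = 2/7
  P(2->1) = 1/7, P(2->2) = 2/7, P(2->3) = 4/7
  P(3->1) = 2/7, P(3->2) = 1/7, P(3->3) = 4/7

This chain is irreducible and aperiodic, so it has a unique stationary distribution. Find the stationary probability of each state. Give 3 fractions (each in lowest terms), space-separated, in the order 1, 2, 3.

Answer: 11/51 14/51 26/51

Derivation:
The stationary distribution satisfies pi = pi * P, i.e.:
  pi_1 = 1/7*pi_1 + 1/7*pi_2 + 2/7*pi_3
  pi_2 = 4/7*pi_1 + 2/7*pi_2 + 1/7*pi_3
  pi_3 = 2/7*pi_1 + 4/7*pi_2 + 4/7*pi_3
with normalization: pi_1 + pi_2 + pi_3 = 1.

Using the first 2 balance equations plus normalization, the linear system A*pi = b is:
  [-6/7, 1/7, 2/7] . pi = 0
  [4/7, -5/7, 1/7] . pi = 0
  [1, 1, 1] . pi = 1

Solving yields:
  pi_1 = 11/51
  pi_2 = 14/51
  pi_3 = 26/51

Verification (pi * P):
  11/51*1/7 + 14/51*1/7 + 26/51*2/7 = 11/51 = pi_1  (ok)
  11/51*4/7 + 14/51*2/7 + 26/51*1/7 = 14/51 = pi_2  (ok)
  11/51*2/7 + 14/51*4/7 + 26/51*4/7 = 26/51 = pi_3  (ok)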